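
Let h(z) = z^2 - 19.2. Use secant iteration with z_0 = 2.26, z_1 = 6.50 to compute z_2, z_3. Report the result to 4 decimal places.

3.8687, 4.2770

h(2.26) = -14.092400, h(6.50) = 23.050000
z_2 = 6.500000 − 23.050000·(6.500000 − 2.260000) / (23.050000 − (-14.092400)) = 6.500000 − (97.732000)/(37.142400) = 3.868721
h(3.868721) = -4.232994
z_3 = 3.868721 − (-4.232994)·(3.868721 − 6.500000) / (-4.232994 − 23.050000) = 3.868721 − (11.138187)/(-27.282994) = 4.276968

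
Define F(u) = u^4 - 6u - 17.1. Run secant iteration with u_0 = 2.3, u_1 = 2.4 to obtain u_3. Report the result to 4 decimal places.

2.3651

F(2.3) = -2.915900, F(2.4) = 1.677600
u_2 = 2.400000 − 1.677600·(2.400000 − 2.300000) / (1.677600 − (-2.915900)) = 2.400000 − (0.167760)/(4.593500) = 2.363479
F(2.363479) = -0.077118
u_3 = 2.363479 − (-0.077118)·(2.363479 − 2.400000) / (-0.077118 − 1.677600) = 2.363479 − (0.002816)/(-1.754718) = 2.365084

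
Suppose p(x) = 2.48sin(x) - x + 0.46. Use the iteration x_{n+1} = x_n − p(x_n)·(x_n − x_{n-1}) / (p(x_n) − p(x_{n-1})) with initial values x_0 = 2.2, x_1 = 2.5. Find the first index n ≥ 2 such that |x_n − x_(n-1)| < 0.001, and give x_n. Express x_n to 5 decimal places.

n = 4, x_n = 2.30352

p(2.2) = 0.2650711, p(2.5) = -0.5557891
x_2 = 2.5000000 − (-0.5557891)·(0.3000000)/(-0.8208602) = 2.2968756;  |Δ| = 0.2031244
p(2.2968756) = 0.0176269
x_3 = 2.2968756 − 0.0176269·(-0.2031244)/(0.5734160) = 2.3031197;  |Δ| = 0.0062441
p(2.3031197) = 0.0010654
x_4 = 2.3031197 − 0.0010654·(0.0062441)/(-0.0165615) = 2.3035214;  |Δ| = 0.0004017
|x_4 − x_3| = 0.0004017 < 0.001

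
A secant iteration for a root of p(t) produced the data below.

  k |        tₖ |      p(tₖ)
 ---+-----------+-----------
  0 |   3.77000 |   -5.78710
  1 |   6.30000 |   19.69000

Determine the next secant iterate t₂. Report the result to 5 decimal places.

t₂ = 6.30000 − 19.69000·(6.30000 − 3.77000) / (19.69000 − (-5.78710))
   = 6.30000 − (49.8157000)/(25.4771000) = 4.3446872

4.34469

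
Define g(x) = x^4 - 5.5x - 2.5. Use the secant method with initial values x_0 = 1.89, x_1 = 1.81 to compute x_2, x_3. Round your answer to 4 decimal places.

g(1.89) = -0.135102, g(1.81) = -1.722169
x_2 = 1.810000 − (-1.722169)·(1.810000 − 1.890000) / (-1.722169 − (-0.135102)) = 1.810000 − (0.137774)/(-1.587067) = 1.896810
g(1.896810) = 0.012347
x_3 = 1.896810 − 0.012347·(1.896810 − 1.810000) / (0.012347 − (-1.722169)) = 1.896810 − (0.001072)/(1.734516) = 1.896192

1.8968, 1.8962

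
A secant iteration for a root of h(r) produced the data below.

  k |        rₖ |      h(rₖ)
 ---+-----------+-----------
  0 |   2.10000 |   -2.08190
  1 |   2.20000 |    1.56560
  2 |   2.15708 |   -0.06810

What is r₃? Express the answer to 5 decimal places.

r₃ = 2.15708 − (-0.06810)·(2.15708 − 2.20000) / (-0.06810 − 1.56560)
   = 2.15708 − (0.0029229)/(-1.6337000) = 2.1588691

2.15887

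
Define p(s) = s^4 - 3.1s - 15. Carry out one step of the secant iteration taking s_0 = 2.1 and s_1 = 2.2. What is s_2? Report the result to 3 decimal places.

2.156

p(2.1) = -2.06190, p(2.2) = 1.60560
s_2 = 2.20000 − 1.60560·(2.20000 − 2.10000) / (1.60560 − (-2.06190)) = 2.20000 − (0.16056)/(3.66750) = 2.15622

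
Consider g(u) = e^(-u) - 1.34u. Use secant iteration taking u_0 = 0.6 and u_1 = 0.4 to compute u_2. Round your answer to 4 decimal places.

0.4690

g(0.6) = -0.255188, g(0.4) = 0.134320
u_2 = 0.400000 − 0.134320·(0.400000 − 0.600000) / (0.134320 − (-0.255188)) = 0.400000 − (-0.026864)/(0.389508) = 0.468969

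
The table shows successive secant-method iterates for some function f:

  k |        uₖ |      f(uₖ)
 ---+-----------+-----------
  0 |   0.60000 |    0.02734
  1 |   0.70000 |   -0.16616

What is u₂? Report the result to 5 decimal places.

u₂ = 0.70000 − (-0.16616)·(0.70000 − 0.60000) / (-0.16616 − 0.02734)
   = 0.70000 − (-0.0166160)/(-0.1935000) = 0.6141292

0.61413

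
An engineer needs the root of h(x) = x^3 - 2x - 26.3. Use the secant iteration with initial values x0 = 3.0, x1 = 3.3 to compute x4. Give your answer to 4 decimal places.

3.1976

h(3.0) = -5.300000, h(3.3) = 3.037000
x2 = 3.300000 − 3.037000·(3.300000 − 3.000000) / (3.037000 − (-5.300000)) = 3.300000 − (0.911100)/(8.337000) = 3.190716
h(3.190716) = -0.197807
x3 = 3.190716 − (-0.197807)·(3.190716 − 3.300000) / (-0.197807 − 3.037000) = 3.190716 − (0.021617)/(-3.234807) = 3.197399
h(3.197399) = -0.006643
x4 = 3.197399 − (-0.006643)·(3.197399 − 3.190716) / (-0.006643 − (-0.197807)) = 3.197399 − (-0.000044)/(0.191165) = 3.197631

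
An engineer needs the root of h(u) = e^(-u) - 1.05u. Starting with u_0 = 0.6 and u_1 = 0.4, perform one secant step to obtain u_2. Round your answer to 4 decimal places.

0.5510

h(0.6) = -0.081188, h(0.4) = 0.250320
u_2 = 0.400000 − 0.250320·(0.400000 − 0.600000) / (0.250320 − (-0.081188)) = 0.400000 − (-0.050064)/(0.331508) = 0.551019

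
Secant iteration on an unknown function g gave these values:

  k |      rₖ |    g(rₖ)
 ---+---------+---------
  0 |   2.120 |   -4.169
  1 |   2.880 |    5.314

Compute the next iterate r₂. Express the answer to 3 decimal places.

r₂ = 2.880 − 5.314·(2.880 − 2.120) / (5.314 − (-4.169))
   = 2.880 − (4.03864)/(9.48300) = 2.45412

2.454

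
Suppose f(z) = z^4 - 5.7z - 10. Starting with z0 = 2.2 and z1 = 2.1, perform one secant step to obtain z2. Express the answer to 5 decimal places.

f(2.2) = 0.8856000, f(2.1) = -2.5219000
z2 = 2.1000000 − (-2.5219000)·(2.1000000 − 2.2000000) / (-2.5219000 − 0.8856000) = 2.1000000 − (0.2521900)/(-3.4075000) = 2.1740103

2.17401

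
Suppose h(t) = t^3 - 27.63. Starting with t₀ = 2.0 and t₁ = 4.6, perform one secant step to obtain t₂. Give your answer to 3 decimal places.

h(2.0) = -19.63000, h(4.6) = 69.70600
t₂ = 4.60000 − 69.70600·(4.60000 − 2.00000) / (69.70600 − (-19.63000)) = 4.60000 − (181.23560)/(89.33600) = 2.57130

2.571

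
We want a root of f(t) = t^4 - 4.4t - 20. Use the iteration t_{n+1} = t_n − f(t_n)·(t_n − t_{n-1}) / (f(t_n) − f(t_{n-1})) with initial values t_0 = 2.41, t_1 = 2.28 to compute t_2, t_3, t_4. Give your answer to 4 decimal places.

2.3437, 2.3468, 2.3467

f(2.41) = 3.130026, f(2.28) = -3.008637
t_2 = 2.280000 − (-3.008637)·(2.280000 − 2.410000) / (-3.008637 − 3.130026) = 2.280000 − (0.391123)/(-6.138663) = 2.343715
f(2.343715) = -0.139313
t_3 = 2.343715 − (-0.139313)·(2.343715 − 2.280000) / (-0.139313 − (-3.008637)) = 2.343715 − (-0.008876)/(2.869325) = 2.346808
f(2.346808) = 0.006695
t_4 = 2.346808 − 0.006695·(2.346808 − 2.343715) / (0.006695 − (-0.139313)) = 2.346808 − (0.000021)/(0.146008) = 2.346666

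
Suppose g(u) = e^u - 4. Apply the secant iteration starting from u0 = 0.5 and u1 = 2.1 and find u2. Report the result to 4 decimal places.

1.0772

g(0.5) = -2.351279, g(2.1) = 4.166170
u2 = 2.100000 − 4.166170·(2.100000 − 0.500000) / (4.166170 − (-2.351279)) = 2.100000 − (6.665872)/(6.517449) = 1.077227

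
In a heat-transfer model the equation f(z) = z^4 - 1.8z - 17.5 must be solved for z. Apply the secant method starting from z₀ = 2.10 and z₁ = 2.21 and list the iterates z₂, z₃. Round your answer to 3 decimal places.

2.148, 2.150

f(2.10) = -1.83190, f(2.21) = 2.37643
z₂ = 2.21000 − 2.37643·(2.21000 − 2.10000) / (2.37643 − (-1.83190)) = 2.21000 − (0.26141)/(4.20833) = 2.14788
f(2.14788) = -0.08270
z₃ = 2.14788 − (-0.08270)·(2.14788 − 2.21000) / (-0.08270 − 2.37643) = 2.14788 − (0.00514)/(-2.45914) = 2.14997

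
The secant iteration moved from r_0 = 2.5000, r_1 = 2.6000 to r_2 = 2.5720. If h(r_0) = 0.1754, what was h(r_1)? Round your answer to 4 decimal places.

The secant line through (2.5000, 0.1754) and (2.6000, h(r_1)) crosses zero at r_2 = 2.5720.
So (2.5000, 0.1754), (2.6000, h(r_1)), (2.5720, 0) are collinear:
h(r_1) = 0.1754 · (2.6000 − 2.5720) / (2.5000 − 2.5720) = 0.1754 · (0.028000)/(-0.072000) = -0.068211

-0.0682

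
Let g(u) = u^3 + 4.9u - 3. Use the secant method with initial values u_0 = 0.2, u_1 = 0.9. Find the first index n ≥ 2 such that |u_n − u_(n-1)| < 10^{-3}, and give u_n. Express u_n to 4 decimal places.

g(0.2) = -2.012000, g(0.9) = 2.139000
u_2 = 0.900000 − 2.139000·(0.700000)/(4.151000) = 0.539292;  |Δ| = 0.360708
g(0.539292) = -0.200625
u_3 = 0.539292 − (-0.200625)·(-0.360708)/(-2.339625) = 0.570223;  |Δ| = 0.030931
g(0.570223) = -0.020498
u_4 = 0.570223 − (-0.020498)·(0.030931)/(0.180127) = 0.573743;  |Δ| = 0.003520
g(0.573743) = 0.000204
u_5 = 0.573743 − 0.000204·(0.003520)/(0.020702) = 0.573708;  |Δ| = 0.000035
|u_5 − u_4| = 0.000035 < 10^{-3}

n = 5, u_n = 0.5737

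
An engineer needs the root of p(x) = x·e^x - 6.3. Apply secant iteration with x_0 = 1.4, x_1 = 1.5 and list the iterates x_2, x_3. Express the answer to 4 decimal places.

p(1.4) = -0.622720, p(1.5) = 0.422534
x_2 = 1.500000 − 0.422534·(1.500000 − 1.400000) / (0.422534 − (-0.622720)) = 1.500000 − (0.042253)/(1.045254) = 1.459576
p(1.459576) = -0.017789
x_3 = 1.459576 − (-0.017789)·(1.459576 − 1.500000) / (-0.017789 − 0.422534) = 1.459576 − (0.000719)/(-0.440323) = 1.461209

1.4596, 1.4612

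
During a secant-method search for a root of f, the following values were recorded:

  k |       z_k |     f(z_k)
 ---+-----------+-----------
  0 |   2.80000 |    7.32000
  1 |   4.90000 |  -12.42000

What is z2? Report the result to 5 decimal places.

3.57872

z2 = 4.90000 − (-12.42000)·(4.90000 − 2.80000) / (-12.42000 − 7.32000)
   = 4.90000 − (-26.0820000)/(-19.7400000) = 3.5787234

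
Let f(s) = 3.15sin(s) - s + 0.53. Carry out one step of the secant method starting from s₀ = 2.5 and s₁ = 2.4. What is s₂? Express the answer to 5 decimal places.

2.47524

f(2.5) = -0.0848127, f(2.4) = 0.2577090
s₂ = 2.4000000 − 0.2577090·(2.4000000 − 2.5000000) / (0.2577090 − (-0.0848127)) = 2.4000000 − (-0.0257709)/(0.3425218) = 2.4752387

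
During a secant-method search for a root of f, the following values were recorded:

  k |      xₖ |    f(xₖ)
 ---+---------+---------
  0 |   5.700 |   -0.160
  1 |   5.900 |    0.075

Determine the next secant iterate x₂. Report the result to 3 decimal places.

x₂ = 5.900 − 0.075·(5.900 − 5.700) / (0.075 − (-0.160))
   = 5.900 − (0.01500)/(0.23500) = 5.83617

5.836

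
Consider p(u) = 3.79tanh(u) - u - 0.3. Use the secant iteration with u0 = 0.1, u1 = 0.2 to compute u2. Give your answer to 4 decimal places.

p(0.1) = -0.022258, p(0.2) = 0.248052
u2 = 0.200000 − 0.248052·(0.200000 − 0.100000) / (0.248052 − (-0.022258)) = 0.200000 − (0.024805)/(0.270311) = 0.108234

0.1082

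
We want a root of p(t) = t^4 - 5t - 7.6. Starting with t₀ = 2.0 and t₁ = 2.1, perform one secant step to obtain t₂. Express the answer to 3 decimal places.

2.054

p(2.0) = -1.60000, p(2.1) = 1.34810
t₂ = 2.10000 − 1.34810·(2.10000 − 2.00000) / (1.34810 − (-1.60000)) = 2.10000 − (0.13481)/(2.94810) = 2.05427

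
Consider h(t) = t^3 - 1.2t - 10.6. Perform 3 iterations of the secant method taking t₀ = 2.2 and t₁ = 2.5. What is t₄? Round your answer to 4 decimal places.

2.3784

h(2.2) = -2.592000, h(2.5) = 2.025000
t₂ = 2.500000 − 2.025000·(2.500000 − 2.200000) / (2.025000 − (-2.592000)) = 2.500000 − (0.607500)/(4.617000) = 2.368421
h(2.368421) = -0.156641
t₃ = 2.368421 − (-0.156641)·(2.368421 − 2.500000) / (-0.156641 − 2.025000) = 2.368421 − (0.020611)/(-2.181641) = 2.377868
h(2.377868) = -0.008361
t₄ = 2.377868 − (-0.008361)·(2.377868 − 2.368421) / (-0.008361 − (-0.156641)) = 2.377868 − (-0.000079)/(0.148280) = 2.378401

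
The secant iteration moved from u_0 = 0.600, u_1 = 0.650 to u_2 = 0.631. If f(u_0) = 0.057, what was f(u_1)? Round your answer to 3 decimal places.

-0.035

The secant line through (0.600, 0.057) and (0.650, f(u_1)) crosses zero at u_2 = 0.631.
So (0.600, 0.057), (0.650, f(u_1)), (0.631, 0) are collinear:
f(u_1) = 0.057 · (0.650 − 0.631) / (0.600 − 0.631) = 0.057 · (0.01900)/(-0.03100) = -0.03494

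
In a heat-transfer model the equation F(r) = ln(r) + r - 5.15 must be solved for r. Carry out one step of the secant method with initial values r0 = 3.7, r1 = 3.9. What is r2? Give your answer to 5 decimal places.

F(3.7) = -0.1416672, F(3.9) = 0.1109766
r2 = 3.9000000 − 0.1109766·(3.9000000 − 3.7000000) / (0.1109766 − (-0.1416672)) = 3.9000000 − (0.0221953)/(0.2526437) = 3.8121478

3.81215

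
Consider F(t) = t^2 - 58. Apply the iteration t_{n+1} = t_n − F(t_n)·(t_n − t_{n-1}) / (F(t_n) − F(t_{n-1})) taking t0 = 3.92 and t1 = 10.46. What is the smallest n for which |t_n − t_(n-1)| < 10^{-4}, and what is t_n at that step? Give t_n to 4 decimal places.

n = 6, t_n = 7.6158

F(3.92) = -42.633600, F(10.46) = 51.411600
t2 = 10.460000 − 51.411600·(6.540000)/(94.045200) = 6.884784;  |Δ| = 3.575216
F(6.884784) = -10.599743
t3 = 6.884784 − (-10.599743)·(-3.575216)/(-62.011343) = 7.495904;  |Δ| = 0.611120
F(7.495904) = -1.811418
t4 = 7.495904 − (-1.811418)·(0.611120)/(8.788326) = 7.621866;  |Δ| = 0.125962
F(7.621866) = 0.092844
t5 = 7.621866 − 0.092844·(0.125962)/(1.904262) = 7.615725;  |Δ| = 0.006141
F(7.615725) = -0.000736
t6 = 7.615725 − (-0.000736)·(-0.006141)/(-0.093580) = 7.615773;  |Δ| = 0.000048
|t6 − t5| = 0.000048 < 10^{-4}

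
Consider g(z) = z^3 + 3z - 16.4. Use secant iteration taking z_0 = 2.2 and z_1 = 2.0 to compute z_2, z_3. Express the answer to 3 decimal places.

g(2.2) = 0.84800, g(2.0) = -2.40000
z_2 = 2.00000 − (-2.40000)·(2.00000 − 2.20000) / (-2.40000 − 0.84800) = 2.00000 − (0.48000)/(-3.24800) = 2.14778
g(2.14778) = -0.04898
z_3 = 2.14778 − (-0.04898)·(2.14778 − 2.00000) / (-0.04898 − (-2.40000)) = 2.14778 − (-0.00724)/(2.35102) = 2.15086

2.148, 2.151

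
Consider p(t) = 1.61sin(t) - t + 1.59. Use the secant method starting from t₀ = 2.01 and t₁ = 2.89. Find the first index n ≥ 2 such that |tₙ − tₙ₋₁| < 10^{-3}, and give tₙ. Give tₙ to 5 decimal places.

n = 5, tₙ = 2.52327

p(2.01) = 1.0371958, p(2.89) = -0.8991957
t₂ = 2.8900000 − (-0.8991957)·(0.8800000)/(-1.9363915) = 2.4813573;  |Δ| = 0.4086427
p(2.4813573) = 0.0960601
t₃ = 2.4813573 − 0.0960601·(-0.4086427)/(0.9952558) = 2.5207987;  |Δ| = 0.0394414
p(2.5207987) = 0.0057080
t₄ = 2.5207987 − 0.0057080·(0.0394414)/(-0.0903521) = 2.5232904;  |Δ| = 0.0024917
p(2.5232904) = -0.0000498
t₅ = 2.5232904 − (-0.0000498)·(0.0024917)/(-0.0057577) = 2.5232689;  |Δ| = 0.0000215
|t₅ − t₄| = 0.0000215 < 10^{-3}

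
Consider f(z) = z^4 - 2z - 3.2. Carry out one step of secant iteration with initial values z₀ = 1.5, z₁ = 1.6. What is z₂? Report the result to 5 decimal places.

f(1.5) = -1.1375000, f(1.6) = 0.1536000
z₂ = 1.6000000 − 0.1536000·(1.6000000 − 1.5000000) / (0.1536000 − (-1.1375000)) = 1.6000000 − (0.0153600)/(1.2911000) = 1.5881032

1.58810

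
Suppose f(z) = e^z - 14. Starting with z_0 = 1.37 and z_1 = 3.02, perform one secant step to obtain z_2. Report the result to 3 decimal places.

2.373

f(1.37) = -10.06465, f(3.02) = 6.49129
z_2 = 3.02000 − 6.49129·(3.02000 − 1.37000) / (6.49129 − (-10.06465)) = 3.02000 − (10.71063)/(16.55594) = 2.37306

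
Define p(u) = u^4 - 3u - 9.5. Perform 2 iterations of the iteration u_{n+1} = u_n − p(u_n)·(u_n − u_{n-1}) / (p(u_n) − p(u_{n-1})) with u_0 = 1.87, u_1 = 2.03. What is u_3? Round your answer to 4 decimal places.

1.9823

p(1.87) = -2.881690, p(2.03) = 1.391817
u_2 = 2.030000 − 1.391817·(2.030000 − 1.870000) / (1.391817 − (-2.881690)) = 2.030000 − (0.222691)/(4.273507) = 1.977890
p(1.977890) = -0.129532
u_3 = 1.977890 − (-0.129532)·(1.977890 − 2.030000) / (-0.129532 − 1.391817) = 1.977890 − (0.006750)/(-1.521349) = 1.982327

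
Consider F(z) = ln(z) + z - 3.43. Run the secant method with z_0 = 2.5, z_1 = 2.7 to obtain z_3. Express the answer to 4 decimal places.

F(2.5) = -0.013709, F(2.7) = 0.263252
z_2 = 2.700000 − 0.263252·(2.700000 − 2.500000) / (0.263252 − (-0.013709)) = 2.700000 − (0.052650)/(0.276961) = 2.509900
F(2.509900) = 0.000143
z_3 = 2.509900 − 0.000143·(2.509900 − 2.700000) / (0.000143 − 0.263252) = 2.509900 − (-0.000027)/(-0.263109) = 2.509797

2.5098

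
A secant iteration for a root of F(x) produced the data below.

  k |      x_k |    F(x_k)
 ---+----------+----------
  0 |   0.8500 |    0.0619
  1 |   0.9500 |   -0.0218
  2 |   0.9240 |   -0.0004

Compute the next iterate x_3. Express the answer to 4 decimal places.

0.9235

x_3 = 0.9240 − (-0.0004)·(0.9240 − 0.9500) / (-0.0004 − (-0.0218))
   = 0.9240 − (0.000010)/(0.021400) = 0.923514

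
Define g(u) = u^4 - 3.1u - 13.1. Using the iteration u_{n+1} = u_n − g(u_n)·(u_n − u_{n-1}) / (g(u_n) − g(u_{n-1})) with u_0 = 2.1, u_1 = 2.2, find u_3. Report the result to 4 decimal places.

g(2.1) = -0.161900, g(2.2) = 3.505600
u_2 = 2.200000 − 3.505600·(2.200000 − 2.100000) / (3.505600 − (-0.161900)) = 2.200000 − (0.350560)/(3.667500) = 2.104414
g(2.104414) = -0.011540
u_3 = 2.104414 − (-0.011540)·(2.104414 − 2.200000) / (-0.011540 − 3.505600) = 2.104414 − (0.001103)/(-3.517140) = 2.104728

2.1047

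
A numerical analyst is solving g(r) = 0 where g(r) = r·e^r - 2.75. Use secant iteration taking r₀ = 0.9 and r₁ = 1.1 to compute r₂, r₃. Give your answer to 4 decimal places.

g(0.9) = -0.536357, g(1.1) = 0.554583
r₂ = 1.100000 − 0.554583·(1.100000 − 0.900000) / (0.554583 − (-0.536357)) = 1.100000 − (0.110917)/(1.090940) = 0.998329
g(0.998329) = -0.040789
r₃ = 0.998329 − (-0.040789)·(0.998329 − 1.100000) / (-0.040789 − 0.554583) = 0.998329 − (0.004147)/(-0.595372) = 1.005295

0.9983, 1.0053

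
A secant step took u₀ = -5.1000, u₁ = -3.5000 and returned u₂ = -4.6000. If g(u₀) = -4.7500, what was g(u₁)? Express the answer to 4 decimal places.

10.4500

The secant line through (-5.1000, -4.7500) and (-3.5000, g(u₁)) crosses zero at u₂ = -4.6000.
So (-5.1000, -4.7500), (-3.5000, g(u₁)), (-4.6000, 0) are collinear:
g(u₁) = -4.7500 · (-3.5000 − (-4.6000)) / (-5.1000 − (-4.6000)) = -4.7500 · (1.100000)/(-0.500000) = 10.450000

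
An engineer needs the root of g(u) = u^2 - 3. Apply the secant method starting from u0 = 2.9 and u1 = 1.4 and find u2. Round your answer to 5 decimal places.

g(2.9) = 5.4100000, g(1.4) = -1.0400000
u2 = 1.4000000 − (-1.0400000)·(1.4000000 − 2.9000000) / (-1.0400000 − 5.4100000) = 1.4000000 − (1.5600000)/(-6.4500000) = 1.6418605

1.64186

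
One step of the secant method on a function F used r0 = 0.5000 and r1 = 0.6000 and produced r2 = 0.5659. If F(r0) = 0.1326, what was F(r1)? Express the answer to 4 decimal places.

The secant line through (0.5000, 0.1326) and (0.6000, F(r1)) crosses zero at r2 = 0.5659.
So (0.5000, 0.1326), (0.6000, F(r1)), (0.5659, 0) are collinear:
F(r1) = 0.1326 · (0.6000 − 0.5659) / (0.5000 − 0.5659) = 0.1326 · (0.034100)/(-0.065900) = -0.068614

-0.0686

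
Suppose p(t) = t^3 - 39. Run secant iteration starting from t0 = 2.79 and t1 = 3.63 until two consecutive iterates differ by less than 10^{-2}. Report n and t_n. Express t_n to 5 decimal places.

p(2.79) = -17.2823610, p(3.63) = 8.8321470
t2 = 3.6300000 − 8.8321470·(0.8400000)/(26.1145080) = 3.3459049;  |Δ| = 0.2840951
p(3.3459049) = -1.5423279
t3 = 3.3459049 − (-1.5423279)·(-0.2840951)/(-10.3744749) = 3.3881401;  |Δ| = 0.0422352
p(3.3881401) = -0.1058687
t4 = 3.3881401 − (-0.1058687)·(0.0422352)/(1.4364593) = 3.3912529;  |Δ| = 0.0031128
|t4 − t3| = 0.0031128 < 10^{-2}

n = 4, t_n = 3.39125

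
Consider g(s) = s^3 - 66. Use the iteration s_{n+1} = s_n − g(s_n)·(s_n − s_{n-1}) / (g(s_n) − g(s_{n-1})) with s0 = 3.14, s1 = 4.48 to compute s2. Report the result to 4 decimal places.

3.9364

g(3.14) = -35.040856, g(4.48) = 23.915392
s2 = 4.480000 − 23.915392·(4.480000 − 3.140000) / (23.915392 − (-35.040856)) = 4.480000 − (32.046625)/(58.956248) = 3.936434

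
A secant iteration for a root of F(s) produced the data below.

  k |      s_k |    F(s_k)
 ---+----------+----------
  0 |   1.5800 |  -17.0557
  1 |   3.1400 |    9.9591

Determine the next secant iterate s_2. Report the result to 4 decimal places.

2.5649

s_2 = 3.1400 − 9.9591·(3.1400 − 1.5800) / (9.9591 − (-17.0557))
   = 3.1400 − (15.536196)/(27.014800) = 2.564901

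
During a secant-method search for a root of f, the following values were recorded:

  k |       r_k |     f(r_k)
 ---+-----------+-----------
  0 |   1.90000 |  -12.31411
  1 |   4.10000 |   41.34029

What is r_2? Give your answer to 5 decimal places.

2.40492

r_2 = 4.10000 − 41.34029·(4.10000 − 1.90000) / (41.34029 − (-12.31411))
   = 4.10000 − (90.9486380)/(53.6544000) = 2.4049174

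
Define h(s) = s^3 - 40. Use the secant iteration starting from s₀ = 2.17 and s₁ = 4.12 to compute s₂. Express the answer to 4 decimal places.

3.1425

h(2.17) = -29.781687, h(4.12) = 29.934528
s₂ = 4.120000 − 29.934528·(4.120000 − 2.170000) / (29.934528 − (-29.781687)) = 4.120000 − (58.372330)/(59.716215) = 3.142505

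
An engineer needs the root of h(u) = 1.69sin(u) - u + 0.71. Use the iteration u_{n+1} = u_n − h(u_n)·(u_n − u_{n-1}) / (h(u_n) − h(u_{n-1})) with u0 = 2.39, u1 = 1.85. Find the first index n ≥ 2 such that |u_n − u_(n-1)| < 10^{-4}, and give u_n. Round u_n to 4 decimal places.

n = 5, u_n = 2.1366

h(2.39) = -0.526063, h(1.85) = 0.484555
u2 = 1.850000 − 0.484555·(-0.540000)/(1.010618) = 2.108911;  |Δ| = 0.258911
h(2.108911) = 0.052253
u3 = 2.108911 − 0.052253·(0.258911)/(-0.432302) = 2.140205;  |Δ| = 0.031295
h(2.140205) = -0.006854
u4 = 2.140205 − (-0.006854)·(0.031295)/(-0.059107) = 2.136576;  |Δ| = 0.003629
h(2.136576) = 0.000072
u5 = 2.136576 − 0.000072·(-0.003629)/(0.006926) = 2.136614;  |Δ| = 0.000038
|u5 − u4| = 0.000038 < 10^{-4}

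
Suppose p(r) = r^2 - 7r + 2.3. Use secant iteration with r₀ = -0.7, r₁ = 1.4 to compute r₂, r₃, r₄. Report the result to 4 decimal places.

p(-0.7) = 7.690000, p(1.4) = -5.540000
r₂ = 1.400000 − (-5.540000)·(1.400000 − (-0.700000)) / (-5.540000 − 7.690000) = 1.400000 − (-11.634000)/(-13.230000) = 0.520635
p(0.520635) = -1.073384
r₃ = 0.520635 − (-1.073384)·(0.520635 − 1.400000) / (-1.073384 − (-5.540000)) = 0.520635 − (0.943896)/(4.466616) = 0.309312
p(0.309312) = 0.230487
r₄ = 0.309312 − 0.230487·(0.309312 − 0.520635) / (0.230487 − (-1.073384)) = 0.309312 − (-0.048707)/(1.303870) = 0.346668

0.5206, 0.3093, 0.3467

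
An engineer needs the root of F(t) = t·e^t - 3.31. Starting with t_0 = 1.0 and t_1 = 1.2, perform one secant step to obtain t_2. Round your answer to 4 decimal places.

1.0935

F(1.0) = -0.591718, F(1.2) = 0.674140
t_2 = 1.200000 − 0.674140·(1.200000 − 1.000000) / (0.674140 − (-0.591718)) = 1.200000 − (0.134828)/(1.265858) = 1.093489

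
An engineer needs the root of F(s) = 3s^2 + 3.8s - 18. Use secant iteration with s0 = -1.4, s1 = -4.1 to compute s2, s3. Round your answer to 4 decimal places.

-2.7732, -3.0982

F(-1.4) = -17.440000, F(-4.1) = 16.850000
s2 = -4.100000 − 16.850000·(-4.100000 − (-1.400000)) / (16.850000 − (-17.440000)) = -4.100000 − (-45.495000)/(34.290000) = -2.773228
F(-2.773228) = -5.465881
s3 = -2.773228 − (-5.465881)·(-2.773228 − (-4.100000)) / (-5.465881 − 16.850000) = -2.773228 − (-7.251976)/(-22.315881) = -3.098198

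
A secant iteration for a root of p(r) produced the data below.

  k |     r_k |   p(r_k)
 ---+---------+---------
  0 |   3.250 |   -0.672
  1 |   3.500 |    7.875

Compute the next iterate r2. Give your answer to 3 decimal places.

3.270

r2 = 3.500 − 7.875·(3.500 − 3.250) / (7.875 − (-0.672))
   = 3.500 − (1.96875)/(8.54700) = 3.26966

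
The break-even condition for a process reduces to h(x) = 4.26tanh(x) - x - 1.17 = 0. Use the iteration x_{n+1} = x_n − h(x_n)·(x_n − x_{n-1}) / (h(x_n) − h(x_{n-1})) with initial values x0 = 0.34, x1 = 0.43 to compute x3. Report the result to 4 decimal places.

0.3818

h(0.34) = -0.114946, h(0.43) = 0.126669
x2 = 0.430000 − 0.126669·(0.430000 − 0.340000) / (0.126669 − (-0.114946)) = 0.430000 − (0.011400)/(0.241615) = 0.382817
h(0.382817) = 0.002727
x3 = 0.382817 − 0.002727·(0.382817 − 0.430000) / (0.002727 − 0.126669) = 0.382817 − (-0.000129)/(-0.123942) = 0.381779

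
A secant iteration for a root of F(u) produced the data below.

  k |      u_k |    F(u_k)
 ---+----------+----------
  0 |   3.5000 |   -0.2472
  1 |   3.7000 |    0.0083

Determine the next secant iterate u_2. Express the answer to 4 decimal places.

3.6935

u_2 = 3.7000 − 0.0083·(3.7000 − 3.5000) / (0.0083 − (-0.2472))
   = 3.7000 − (0.001660)/(0.255500) = 3.693503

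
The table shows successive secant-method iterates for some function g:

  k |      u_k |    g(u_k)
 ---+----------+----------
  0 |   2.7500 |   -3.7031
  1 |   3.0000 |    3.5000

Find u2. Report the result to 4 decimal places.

2.8785

u2 = 3.0000 − 3.5000·(3.0000 − 2.7500) / (3.5000 − (-3.7031))
   = 3.0000 − (0.875000)/(7.203100) = 2.878525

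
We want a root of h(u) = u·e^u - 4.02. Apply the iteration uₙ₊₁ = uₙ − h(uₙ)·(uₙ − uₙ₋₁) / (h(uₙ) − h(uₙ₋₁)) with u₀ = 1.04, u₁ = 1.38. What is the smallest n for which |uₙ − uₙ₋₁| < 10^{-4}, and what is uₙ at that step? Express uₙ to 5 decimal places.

n = 5, uₙ = 1.20489

h(1.04) = -1.0776143, h(1.38) = 1.4653642
u₂ = 1.3800000 − 1.4653642·(0.3400000)/(2.5429786) = 1.1840786;  |Δ| = 0.1959214
h(1.1840786) = -0.1508162
u₃ = 1.1840786 − (-0.1508162)·(-0.1959214)/(-1.6161805) = 1.2023613;  |Δ| = 0.0182827
h(1.2023613) = -0.0185824
u₄ = 1.2023613 − (-0.0185824)·(0.0182827)/(0.1322338) = 1.2049305;  |Δ| = 0.0025692
h(1.2049305) = 0.0002835
u₅ = 1.2049305 − 0.0002835·(0.0025692)/(0.0188659) = 1.2048919;  |Δ| = 0.0000386
|u₅ − u₄| = 0.0000386 < 10^{-4}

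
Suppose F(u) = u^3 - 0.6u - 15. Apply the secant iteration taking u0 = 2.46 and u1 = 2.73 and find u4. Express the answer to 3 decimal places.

2.547

F(2.46) = -1.58906, F(2.73) = 3.70842
u2 = 2.73000 − 3.70842·(2.73000 − 2.46000) / (3.70842 − (-1.58906)) = 2.73000 − (1.00127)/(5.29748) = 2.54099
F(2.54099) = -0.11835
u3 = 2.54099 − (-0.11835)·(2.54099 − 2.73000) / (-0.11835 − 3.70842) = 2.54099 − (0.02237)/(-3.82676) = 2.54684
F(2.54684) = -0.00837
u4 = 2.54684 − (-0.00837)·(2.54684 − 2.54099) / (-0.00837 − (-0.11835)) = 2.54684 − (-0.00005)/(0.10998) = 2.54728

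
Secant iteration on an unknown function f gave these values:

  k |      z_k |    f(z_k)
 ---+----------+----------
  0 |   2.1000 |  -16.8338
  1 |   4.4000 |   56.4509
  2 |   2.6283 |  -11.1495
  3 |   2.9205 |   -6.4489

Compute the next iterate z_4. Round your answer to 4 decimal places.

3.3214

z_4 = 2.9205 − (-6.4489)·(2.9205 − 2.6283) / (-6.4489 − (-11.1495))
   = 2.9205 − (-1.884369)/(4.700600) = 3.321378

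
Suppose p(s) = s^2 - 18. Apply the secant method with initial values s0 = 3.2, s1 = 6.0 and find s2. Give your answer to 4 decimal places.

p(3.2) = -7.760000, p(6.0) = 18.000000
s2 = 6.000000 − 18.000000·(6.000000 − 3.200000) / (18.000000 − (-7.760000)) = 6.000000 − (50.400000)/(25.760000) = 4.043478

4.0435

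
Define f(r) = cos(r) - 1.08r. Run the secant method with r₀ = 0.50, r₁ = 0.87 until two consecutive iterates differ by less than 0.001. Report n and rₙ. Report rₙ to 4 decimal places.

f(0.50) = 0.337583, f(0.87) = -0.294773
r₂ = 0.870000 − (-0.294773)·(0.370000)/(-0.632356) = 0.697524;  |Δ| = 0.172476
f(0.697524) = 0.013109
r₃ = 0.697524 − 0.013109·(-0.172476)/(0.307882) = 0.704868;  |Δ| = 0.007344
f(0.704868) = 0.000440
r₄ = 0.704868 − 0.000440·(0.007344)/(-0.012669) = 0.705123;  |Δ| = 0.000255
|r₄ − r₃| = 0.000255 < 0.001

n = 4, rₙ = 0.7051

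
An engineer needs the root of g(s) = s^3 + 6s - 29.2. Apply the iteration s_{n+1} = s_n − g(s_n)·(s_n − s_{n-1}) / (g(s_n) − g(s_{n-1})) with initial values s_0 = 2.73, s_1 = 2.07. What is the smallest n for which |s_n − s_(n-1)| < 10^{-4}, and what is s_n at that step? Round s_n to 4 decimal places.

g(2.73) = 7.526417, g(2.07) = -7.910257
s_2 = 2.070000 − (-7.910257)·(-0.660000)/(-15.436674) = 2.408206;  |Δ| = 0.338206
g(2.408206) = -0.784488
s_3 = 2.408206 − (-0.784488)·(0.338206)/(7.125769) = 2.445439;  |Δ| = 0.037234
g(2.445439) = 0.096785
s_4 = 2.445439 − 0.096785·(0.037234)/(0.881274) = 2.441350;  |Δ| = 0.004089
g(2.441350) = -0.000989
s_5 = 2.441350 − (-0.000989)·(-0.004089)/(-0.097774) = 2.441391;  |Δ| = 0.000041
|s_5 − s_4| = 0.000041 < 10^{-4}

n = 5, s_n = 2.4414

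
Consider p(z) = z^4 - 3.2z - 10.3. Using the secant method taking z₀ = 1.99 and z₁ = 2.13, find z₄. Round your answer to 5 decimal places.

p(1.99) = -0.9856080, p(2.13) = 3.4674616
z₂ = 2.1300000 − 3.4674616·(2.1300000 − 1.9900000) / (3.4674616 − (-0.9856080)) = 2.1300000 − (0.4854446)/(4.4530696) = 2.0209865
p(2.0209865) = -0.0849437
z₃ = 2.0209865 − (-0.0849437)·(2.0209865 − 2.1300000) / (-0.0849437 − 3.4674616) = 2.0209865 − (0.0092600)/(-3.5524054) = 2.0235932
p(2.0235932) = -0.0070510
z₄ = 2.0235932 − (-0.0070510)·(2.0235932 − 2.0209865) / (-0.0070510 − (-0.0849437)) = 2.0235932 − (-0.0000184)/(0.0778928) = 2.0238292

2.02383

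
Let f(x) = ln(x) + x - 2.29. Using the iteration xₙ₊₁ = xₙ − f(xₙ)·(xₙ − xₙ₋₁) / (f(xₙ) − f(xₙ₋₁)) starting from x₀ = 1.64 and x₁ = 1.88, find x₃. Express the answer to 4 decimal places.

1.7375

f(1.64) = -0.155304, f(1.88) = 0.221272
x₂ = 1.880000 − 0.221272·(1.880000 − 1.640000) / (0.221272 − (-0.155304)) = 1.880000 − (0.053105)/(0.376576) = 1.738979
f(1.738979) = 0.002276
x₃ = 1.738979 − 0.002276·(1.738979 − 1.880000) / (0.002276 − 0.221272) = 1.738979 − (-0.000321)/(-0.218995) = 1.737513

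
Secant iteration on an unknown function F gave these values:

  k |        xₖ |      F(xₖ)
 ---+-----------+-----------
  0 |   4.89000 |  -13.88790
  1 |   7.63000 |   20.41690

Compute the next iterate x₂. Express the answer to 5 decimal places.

5.99926

x₂ = 7.63000 − 20.41690·(7.63000 − 4.89000) / (20.41690 − (-13.88790))
   = 7.63000 − (55.9423060)/(34.3048000) = 5.9992572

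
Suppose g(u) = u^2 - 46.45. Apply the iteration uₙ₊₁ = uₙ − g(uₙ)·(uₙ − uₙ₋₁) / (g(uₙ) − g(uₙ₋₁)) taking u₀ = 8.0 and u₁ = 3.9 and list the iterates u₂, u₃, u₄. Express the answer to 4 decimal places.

6.5252, 6.8966, 6.8137

g(8.0) = 17.550000, g(3.9) = -31.240000
u₂ = 3.900000 − (-31.240000)·(3.900000 − 8.000000) / (-31.240000 − 17.550000) = 3.900000 − (128.084000)/(-48.790000) = 6.525210
g(6.525210) = -3.871633
u₃ = 6.525210 − (-3.871633)·(6.525210 − 3.900000) / (-3.871633 − (-31.240000)) = 6.525210 − (-10.163851)/(27.368367) = 6.896582
g(6.896582) = 1.112847
u₄ = 6.896582 − 1.112847·(6.896582 − 6.525210) / (1.112847 − (-3.871633)) = 6.896582 − (0.413281)/(4.984481) = 6.813669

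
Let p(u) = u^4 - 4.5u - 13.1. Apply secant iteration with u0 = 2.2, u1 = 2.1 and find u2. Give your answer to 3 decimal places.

2.188

p(2.2) = 0.42560, p(2.1) = -3.10190
u2 = 2.10000 − (-3.10190)·(2.10000 − 2.20000) / (-3.10190 − 0.42560) = 2.10000 − (0.31019)/(-3.52750) = 2.18793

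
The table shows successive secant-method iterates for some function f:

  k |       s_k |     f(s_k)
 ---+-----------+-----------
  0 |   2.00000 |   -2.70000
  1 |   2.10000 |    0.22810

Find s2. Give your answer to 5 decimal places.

2.09221

s2 = 2.10000 − 0.22810·(2.10000 − 2.00000) / (0.22810 − (-2.70000))
   = 2.10000 − (0.0228100)/(2.9281000) = 2.0922100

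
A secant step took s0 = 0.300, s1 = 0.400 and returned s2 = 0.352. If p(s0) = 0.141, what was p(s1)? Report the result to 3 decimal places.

The secant line through (0.300, 0.141) and (0.400, p(s1)) crosses zero at s2 = 0.352.
So (0.300, 0.141), (0.400, p(s1)), (0.352, 0) are collinear:
p(s1) = 0.141 · (0.400 − 0.352) / (0.300 − 0.352) = 0.141 · (0.04800)/(-0.05200) = -0.13015

-0.130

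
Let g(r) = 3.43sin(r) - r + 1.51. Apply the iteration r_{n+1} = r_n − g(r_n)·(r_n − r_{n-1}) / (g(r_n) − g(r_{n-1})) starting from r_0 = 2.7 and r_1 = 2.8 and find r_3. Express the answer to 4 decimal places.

g(2.7) = 0.275913, g(2.8) = -0.140991
r_2 = 2.800000 − (-0.140991)·(2.800000 − 2.700000) / (-0.140991 − 0.275913) = 2.800000 − (-0.014099)/(-0.416904) = 2.766181
g(2.766181) = 0.001446
r_3 = 2.766181 − 0.001446·(2.766181 − 2.800000) / (0.001446 − (-0.140991)) = 2.766181 − (-0.000049)/(0.142436) = 2.766525

2.7665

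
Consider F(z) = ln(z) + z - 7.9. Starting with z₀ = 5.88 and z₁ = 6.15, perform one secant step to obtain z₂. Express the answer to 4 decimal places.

F(5.88) = -0.248443, F(6.15) = 0.066452
z₂ = 6.150000 − 0.066452·(6.150000 − 5.880000) / (0.066452 − (-0.248443)) = 6.150000 − (0.017942)/(0.314895) = 6.093022

6.0930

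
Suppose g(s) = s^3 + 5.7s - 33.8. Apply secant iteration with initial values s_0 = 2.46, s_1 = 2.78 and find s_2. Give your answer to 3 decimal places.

g(2.46) = -4.89106, g(2.78) = 3.53095
s_2 = 2.78000 − 3.53095·(2.78000 − 2.46000) / (3.53095 − (-4.89106)) = 2.78000 − (1.12990)/(8.42202) = 2.64584

2.646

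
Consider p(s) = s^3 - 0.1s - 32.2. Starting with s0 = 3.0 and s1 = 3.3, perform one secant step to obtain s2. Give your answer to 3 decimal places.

3.185

p(3.0) = -5.50000, p(3.3) = 3.40700
s2 = 3.30000 − 3.40700·(3.30000 − 3.00000) / (3.40700 − (-5.50000)) = 3.30000 − (1.02210)/(8.90700) = 3.18525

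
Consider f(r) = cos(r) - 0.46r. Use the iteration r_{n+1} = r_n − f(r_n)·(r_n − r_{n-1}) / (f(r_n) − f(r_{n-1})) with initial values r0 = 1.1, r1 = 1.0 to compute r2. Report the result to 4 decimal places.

f(1.1) = -0.052404, f(1.0) = 0.080302
r2 = 1.000000 − 0.080302·(1.000000 − 1.100000) / (0.080302 − (-0.052404)) = 1.000000 − (-0.008030)/(0.132706) = 1.060511

1.0605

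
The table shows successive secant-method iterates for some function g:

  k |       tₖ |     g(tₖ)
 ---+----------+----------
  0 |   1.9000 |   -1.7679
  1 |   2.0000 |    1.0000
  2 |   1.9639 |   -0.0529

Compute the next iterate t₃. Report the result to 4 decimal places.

t₃ = 1.9639 − (-0.0529)·(1.9639 − 2.0000) / (-0.0529 − 1.0000)
   = 1.9639 − (0.001910)/(-1.052900) = 1.965714

1.9657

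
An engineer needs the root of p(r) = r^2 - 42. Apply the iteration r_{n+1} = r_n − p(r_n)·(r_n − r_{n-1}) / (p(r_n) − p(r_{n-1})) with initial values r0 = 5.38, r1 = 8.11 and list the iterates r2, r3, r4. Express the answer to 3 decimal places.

6.348, 6.466, 6.481

p(5.38) = -13.05560, p(8.11) = 23.77210
r2 = 8.11000 − 23.77210·(8.11000 − 5.38000) / (23.77210 − (-13.05560)) = 8.11000 − (64.89783)/(36.82770) = 6.34780
p(6.34780) = -1.70546
r3 = 6.34780 − (-1.70546)·(6.34780 − 8.11000) / (-1.70546 − 23.77210) = 6.34780 − (3.00536)/(-25.47756) = 6.46576
p(6.46576) = -0.19396
r4 = 6.46576 − (-0.19396)·(6.46576 − 6.34780) / (-0.19396 − (-1.70546)) = 6.46576 − (-0.02288)/(1.51150) = 6.48090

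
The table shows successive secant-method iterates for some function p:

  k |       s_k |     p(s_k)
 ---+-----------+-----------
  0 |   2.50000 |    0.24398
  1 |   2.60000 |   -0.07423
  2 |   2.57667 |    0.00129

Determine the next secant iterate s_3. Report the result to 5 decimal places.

s_3 = 2.57667 − 0.00129·(2.57667 − 2.60000) / (0.00129 − (-0.07423))
   = 2.57667 − (-0.0000301)/(0.0755200) = 2.5770685

2.57707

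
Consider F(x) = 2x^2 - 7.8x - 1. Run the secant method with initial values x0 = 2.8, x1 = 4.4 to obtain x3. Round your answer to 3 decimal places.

4.012

F(2.8) = -7.16000, F(4.4) = 3.40000
x2 = 4.40000 − 3.40000·(4.40000 − 2.80000) / (3.40000 − (-7.16000)) = 4.40000 − (5.44000)/(10.56000) = 3.88485
F(3.88485) = -1.11772
x3 = 3.88485 − (-1.11772)·(3.88485 − 4.40000) / (-1.11772 − 3.40000) = 3.88485 − (0.57580)/(-4.51772) = 4.01230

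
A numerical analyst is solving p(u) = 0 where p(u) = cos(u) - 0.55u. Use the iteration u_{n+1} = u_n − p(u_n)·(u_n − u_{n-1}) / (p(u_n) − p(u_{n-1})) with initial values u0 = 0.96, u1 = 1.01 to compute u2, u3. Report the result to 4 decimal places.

p(0.96) = 0.045520, p(1.01) = -0.023639
u2 = 1.010000 − (-0.023639)·(1.010000 − 0.960000) / (-0.023639 − 0.045520) = 1.010000 − (-0.001182)/(-0.069159) = 0.992910
p(0.992910) = 0.000155
u3 = 0.992910 − 0.000155·(0.992910 − 1.010000) / (0.000155 − (-0.023639)) = 0.992910 − (-0.000003)/(0.023794) = 0.993021

0.9929, 0.9930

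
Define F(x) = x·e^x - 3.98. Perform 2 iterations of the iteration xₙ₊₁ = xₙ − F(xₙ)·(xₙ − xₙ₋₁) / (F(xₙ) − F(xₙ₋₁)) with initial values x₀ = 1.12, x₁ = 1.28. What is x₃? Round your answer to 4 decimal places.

1.1992

F(1.12) = -0.547363, F(1.28) = 0.623699
x₂ = 1.280000 − 0.623699·(1.280000 − 1.120000) / (0.623699 − (-0.547363)) = 1.280000 − (0.099792)/(1.171062) = 1.194785
F(1.194785) = -0.033806
x₃ = 1.194785 − (-0.033806)·(1.194785 − 1.280000) / (-0.033806 − 0.623699) = 1.194785 − (0.002881)/(-0.657505) = 1.199167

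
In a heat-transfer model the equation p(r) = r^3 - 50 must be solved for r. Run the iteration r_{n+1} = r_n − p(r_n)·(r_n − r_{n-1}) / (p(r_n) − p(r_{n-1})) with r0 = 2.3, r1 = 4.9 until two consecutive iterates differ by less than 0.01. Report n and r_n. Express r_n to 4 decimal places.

p(2.3) = -37.833000, p(4.9) = 67.649000
r2 = 4.900000 − 67.649000·(2.600000)/(105.482000) = 3.232536;  |Δ| = 1.667464
p(3.232536) = -16.222286
r3 = 3.232536 − (-16.222286)·(-1.667464)/(-83.871286) = 3.555055;  |Δ| = 0.322519
p(3.555055) = -5.069727
r4 = 3.555055 − (-5.069727)·(0.322519)/(11.152559) = 3.701666;  |Δ| = 0.146611
p(3.701666) = 0.721444
r5 = 3.701666 − 0.721444·(0.146611)/(5.791171) = 3.683402;  |Δ| = 0.018264
p(3.683402) = -0.025645
r6 = 3.683402 − (-0.025645)·(-0.018264)/(-0.747089) = 3.684028;  |Δ| = 0.000627
|r6 − r5| = 0.000627 < 0.01

n = 6, r_n = 3.6840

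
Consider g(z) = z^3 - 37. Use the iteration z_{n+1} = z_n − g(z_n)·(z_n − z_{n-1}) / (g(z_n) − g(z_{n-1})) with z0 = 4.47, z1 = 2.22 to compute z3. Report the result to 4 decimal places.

g(4.47) = 52.314623, g(2.22) = -26.058952
z2 = 2.220000 − (-26.058952)·(2.220000 − 4.470000) / (-26.058952 − 52.314623) = 2.220000 − (58.632642)/(-78.373575) = 2.968117
g(2.968117) = -10.851712
z3 = 2.968117 − (-10.851712)·(2.968117 − 2.220000) / (-10.851712 − (-26.058952)) = 2.968117 − (-8.118355)/(15.207240) = 3.501966

3.5020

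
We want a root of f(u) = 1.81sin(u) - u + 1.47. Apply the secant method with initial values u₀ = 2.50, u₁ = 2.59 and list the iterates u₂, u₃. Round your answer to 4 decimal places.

2.5213, 2.5216

f(2.50) = 0.053235, f(2.59) = -0.171480
u₂ = 2.590000 − (-0.171480)·(2.590000 − 2.500000) / (-0.171480 − 0.053235) = 2.590000 − (-0.015433)/(-0.224714) = 2.521321
f(2.521321) = 0.000753
u₃ = 2.521321 − 0.000753·(2.521321 − 2.590000) / (0.000753 − (-0.171480)) = 2.521321 − (-0.000052)/(0.172233) = 2.521621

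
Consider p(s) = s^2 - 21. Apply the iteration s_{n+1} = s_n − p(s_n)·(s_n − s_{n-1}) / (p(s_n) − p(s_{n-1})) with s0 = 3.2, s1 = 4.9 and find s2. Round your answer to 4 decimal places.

p(3.2) = -10.760000, p(4.9) = 3.010000
s2 = 4.900000 − 3.010000·(4.900000 − 3.200000) / (3.010000 − (-10.760000)) = 4.900000 − (5.117000)/(13.770000) = 4.528395

4.5284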